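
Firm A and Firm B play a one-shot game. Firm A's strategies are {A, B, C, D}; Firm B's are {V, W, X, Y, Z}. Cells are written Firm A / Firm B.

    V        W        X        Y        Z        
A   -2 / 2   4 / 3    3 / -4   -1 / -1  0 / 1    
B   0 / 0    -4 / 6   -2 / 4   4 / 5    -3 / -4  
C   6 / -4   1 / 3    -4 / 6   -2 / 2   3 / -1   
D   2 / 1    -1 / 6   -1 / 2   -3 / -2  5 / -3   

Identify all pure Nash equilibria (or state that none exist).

(A, W)

Check mutual best responses: a cell is a NE iff neither player can gain by unilaterally deviating.
Firm A's best responses — vs V: C (payoff 6); vs W: A (payoff 4); vs X: A (payoff 3); vs Y: B (payoff 4); vs Z: D (payoff 5).
Firm B's best responses — vs A: W (payoff 3); vs B: W (payoff 6); vs C: X (payoff 6); vs D: W (payoff 6).
The only mutual best response is (A, W); neither player gains by switching there.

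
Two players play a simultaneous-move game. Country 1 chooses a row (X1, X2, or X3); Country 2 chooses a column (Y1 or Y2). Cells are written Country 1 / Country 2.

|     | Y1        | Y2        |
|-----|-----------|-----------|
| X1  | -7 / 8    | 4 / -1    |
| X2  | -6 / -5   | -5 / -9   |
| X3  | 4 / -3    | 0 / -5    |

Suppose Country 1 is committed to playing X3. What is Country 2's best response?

With Country 1 fixed at X3, Country 2's payoffs are: Y1 → -3, Y2 → -5.
The maximum is -3, achieved by Y1.

Y1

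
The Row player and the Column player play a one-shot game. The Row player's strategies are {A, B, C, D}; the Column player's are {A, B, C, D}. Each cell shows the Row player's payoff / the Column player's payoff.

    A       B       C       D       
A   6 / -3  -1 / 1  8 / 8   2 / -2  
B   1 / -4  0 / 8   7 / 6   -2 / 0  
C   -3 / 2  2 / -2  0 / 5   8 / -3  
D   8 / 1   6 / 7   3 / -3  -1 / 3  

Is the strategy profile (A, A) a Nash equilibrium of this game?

Holding the Column player at A: the Row player gets 6 from A but could get 8 by switching to D. The Row player has a profitable deviation.

No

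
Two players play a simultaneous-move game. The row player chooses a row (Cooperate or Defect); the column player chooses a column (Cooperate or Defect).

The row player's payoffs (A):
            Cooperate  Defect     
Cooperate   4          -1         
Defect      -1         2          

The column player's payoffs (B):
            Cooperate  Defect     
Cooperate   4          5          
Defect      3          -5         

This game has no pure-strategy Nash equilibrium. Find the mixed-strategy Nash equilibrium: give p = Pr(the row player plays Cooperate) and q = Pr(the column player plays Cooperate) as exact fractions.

p = 8/9, q = 3/8

Each player's mixing probability is pinned down by making the *other* player indifferent.
The column player indifferent between Cooperate and Defect: p·4 + (1−p)·3 = p·5 + (1−p)·(-5) ⟹ 3 + 1p = (-5) + 10p ⟹ p = 8/9.
The row player indifferent between Cooperate and Defect: q·4 + (1−q)·(-1) = q·(-1) + (1−q)·2 ⟹ (-1) + 5q = 2 + (-3)q ⟹ q = 3/8.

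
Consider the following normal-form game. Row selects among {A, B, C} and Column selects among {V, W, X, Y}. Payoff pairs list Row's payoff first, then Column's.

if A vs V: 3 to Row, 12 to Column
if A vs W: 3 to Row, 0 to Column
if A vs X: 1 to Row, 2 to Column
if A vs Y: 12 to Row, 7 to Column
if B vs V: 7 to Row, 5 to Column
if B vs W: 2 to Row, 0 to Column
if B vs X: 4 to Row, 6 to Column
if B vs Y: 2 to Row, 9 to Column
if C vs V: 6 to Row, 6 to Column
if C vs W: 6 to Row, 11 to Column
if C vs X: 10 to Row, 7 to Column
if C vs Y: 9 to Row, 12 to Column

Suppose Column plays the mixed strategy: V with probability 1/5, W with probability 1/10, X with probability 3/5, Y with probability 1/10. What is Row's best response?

Row's best reply maximizes expected payoff against the mix.
A: (1/5)·3 + (1/10)·3 + (3/5)·1 + (1/10)·12 = 27/10
B: (1/5)·7 + (1/10)·2 + (3/5)·4 + (1/10)·2 = 21/5
C: (1/5)·6 + (1/10)·6 + (3/5)·10 + (1/10)·9 = 87/10
Highest expected payoff is 87/10, from C.

C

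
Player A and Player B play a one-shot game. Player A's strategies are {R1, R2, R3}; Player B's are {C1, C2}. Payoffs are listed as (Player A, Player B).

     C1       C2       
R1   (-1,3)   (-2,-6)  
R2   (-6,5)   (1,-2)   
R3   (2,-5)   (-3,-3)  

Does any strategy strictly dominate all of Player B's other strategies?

None

Check whether one of Player B's strategies beats all alternatives regardless of what the opponent does.
C1 is not dominant: against R3, C2 gives -3 > -5.
C2 is not dominant: against R1, C1 gives 3 > -6.
No single strategy is best against every opponent action.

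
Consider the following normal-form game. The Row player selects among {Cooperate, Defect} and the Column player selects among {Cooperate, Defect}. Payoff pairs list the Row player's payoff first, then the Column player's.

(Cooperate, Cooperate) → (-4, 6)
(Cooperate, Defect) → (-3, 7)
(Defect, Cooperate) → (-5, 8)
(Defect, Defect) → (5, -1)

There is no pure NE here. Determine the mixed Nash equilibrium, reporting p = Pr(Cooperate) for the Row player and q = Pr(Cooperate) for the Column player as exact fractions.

In a mixed NE each player is indifferent between their pure strategies, so the opponent's mix sets the indifference.
The Column player indifferent between Cooperate and Defect: p·6 + (1−p)·8 = p·7 + (1−p)·(-1) ⟹ 8 + (-2)p = (-1) + 8p ⟹ p = 9/10.
The Row player indifferent between Cooperate and Defect: q·(-4) + (1−q)·(-3) = q·(-5) + (1−q)·5 ⟹ (-3) + (-1)q = 5 + (-10)q ⟹ q = 8/9.

p = 9/10, q = 8/9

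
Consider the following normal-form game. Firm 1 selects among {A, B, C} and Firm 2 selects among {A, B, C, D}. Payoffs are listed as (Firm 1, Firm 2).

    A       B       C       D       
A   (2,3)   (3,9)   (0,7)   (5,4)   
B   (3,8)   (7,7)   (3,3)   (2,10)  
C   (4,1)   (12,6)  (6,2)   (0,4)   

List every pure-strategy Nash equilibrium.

A profile is a Nash equilibrium when each player is best-responding to the other.
Firm 1's best responses — vs A: C (payoff 4); vs B: C (payoff 12); vs C: C (payoff 6); vs D: A (payoff 5).
Firm 2's best responses — vs A: B (payoff 9); vs B: D (payoff 10); vs C: B (payoff 6).
The only mutual best response is (C, B); neither player gains by switching there.

(C, B)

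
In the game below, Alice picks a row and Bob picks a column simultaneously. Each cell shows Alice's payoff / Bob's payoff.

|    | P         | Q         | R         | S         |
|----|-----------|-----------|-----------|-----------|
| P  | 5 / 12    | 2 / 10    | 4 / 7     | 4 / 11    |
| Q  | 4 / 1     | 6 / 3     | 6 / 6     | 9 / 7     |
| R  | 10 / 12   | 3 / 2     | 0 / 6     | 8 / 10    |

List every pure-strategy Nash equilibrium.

(Q, S) and (R, P)

A profile is a Nash equilibrium when each player is best-responding to the other.
Alice's best responses — vs P: R (payoff 10); vs Q: Q (payoff 6); vs R: Q (payoff 6); vs S: Q (payoff 9).
Bob's best responses — vs P: P (payoff 12); vs Q: S (payoff 7); vs R: P (payoff 12).
Mutual best responses occur at (Q, S) and (R, P); at each, neither player gains by switching.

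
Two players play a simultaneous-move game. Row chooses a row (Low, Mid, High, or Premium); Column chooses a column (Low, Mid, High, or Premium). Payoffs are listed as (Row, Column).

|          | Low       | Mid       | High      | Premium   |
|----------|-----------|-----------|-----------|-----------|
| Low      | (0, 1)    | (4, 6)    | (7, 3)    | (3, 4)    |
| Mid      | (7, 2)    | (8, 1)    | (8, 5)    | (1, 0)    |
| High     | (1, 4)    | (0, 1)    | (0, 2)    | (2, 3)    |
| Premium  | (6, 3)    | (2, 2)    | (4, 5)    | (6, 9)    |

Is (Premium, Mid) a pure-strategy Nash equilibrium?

Holding Column at Mid: Row gets 2 from Premium but could get 8 by switching to Mid. Row has a profitable deviation.

No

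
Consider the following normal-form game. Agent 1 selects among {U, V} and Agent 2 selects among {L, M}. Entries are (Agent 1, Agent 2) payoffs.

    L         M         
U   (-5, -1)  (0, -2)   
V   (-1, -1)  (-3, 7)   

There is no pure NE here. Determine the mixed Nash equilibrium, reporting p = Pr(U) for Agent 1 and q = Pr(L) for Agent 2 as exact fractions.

p = 8/9, q = 3/7

Each player's mixing probability is pinned down by making the *other* player indifferent.
Agent 2 indifferent between L and M: p·(-1) + (1−p)·(-1) = p·(-2) + (1−p)·7 ⟹ (-1) + 0p = 7 + (-9)p ⟹ p = 8/9.
Agent 1 indifferent between U and V: q·(-5) + (1−q)·0 = q·(-1) + (1−q)·(-3) ⟹ 0 + (-5)q = (-3) + 2q ⟹ q = 3/7.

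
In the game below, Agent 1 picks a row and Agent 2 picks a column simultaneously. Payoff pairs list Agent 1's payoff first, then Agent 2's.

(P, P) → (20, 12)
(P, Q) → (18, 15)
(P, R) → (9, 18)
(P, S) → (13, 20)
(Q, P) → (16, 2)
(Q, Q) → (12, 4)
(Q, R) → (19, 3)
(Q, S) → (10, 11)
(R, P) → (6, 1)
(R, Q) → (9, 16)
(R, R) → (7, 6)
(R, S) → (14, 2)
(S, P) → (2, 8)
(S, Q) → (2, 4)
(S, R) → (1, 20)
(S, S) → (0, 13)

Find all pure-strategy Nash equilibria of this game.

Check mutual best responses: a cell is a NE iff neither player can gain by unilaterally deviating.
Agent 1's best responses — vs P: P (payoff 20); vs Q: P (payoff 18); vs R: Q (payoff 19); vs S: R (payoff 14).
Agent 2's best responses — vs P: S (payoff 20); vs Q: S (payoff 11); vs R: Q (payoff 16); vs S: R (payoff 20).
No cell has both players best-responding. For instance, Agent 1's best reply to S is R, but against R Agent 2 prefers Q over S.

There is no pure-strategy Nash equilibrium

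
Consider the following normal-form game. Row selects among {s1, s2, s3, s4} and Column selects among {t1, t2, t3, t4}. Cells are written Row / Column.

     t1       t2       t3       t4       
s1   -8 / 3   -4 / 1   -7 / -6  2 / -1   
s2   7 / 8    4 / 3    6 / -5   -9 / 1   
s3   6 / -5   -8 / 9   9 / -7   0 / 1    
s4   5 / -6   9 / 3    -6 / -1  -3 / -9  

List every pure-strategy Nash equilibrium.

Check mutual best responses: a cell is a NE iff neither player can gain by unilaterally deviating.
Row's best responses — vs t1: s2 (payoff 7); vs t2: s4 (payoff 9); vs t3: s3 (payoff 9); vs t4: s1 (payoff 2).
Column's best responses — vs s1: t1 (payoff 3); vs s2: t1 (payoff 8); vs s3: t2 (payoff 9); vs s4: t2 (payoff 3).
Mutual best responses occur at (s2, t1) and (s4, t2); at each, neither player gains by switching.

(s2, t1) and (s4, t2)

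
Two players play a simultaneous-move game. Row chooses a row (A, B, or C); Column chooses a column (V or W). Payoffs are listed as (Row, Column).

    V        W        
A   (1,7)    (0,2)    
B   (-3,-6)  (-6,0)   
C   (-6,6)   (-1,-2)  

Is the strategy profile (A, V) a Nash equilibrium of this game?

Holding Column at V: Row gets 1 from A, versus -3 from B, -6 from C. No profitable deviation for Row.
Holding Row at A: Column gets 7 from V, versus 2 from W. No profitable deviation for Column either.

Yes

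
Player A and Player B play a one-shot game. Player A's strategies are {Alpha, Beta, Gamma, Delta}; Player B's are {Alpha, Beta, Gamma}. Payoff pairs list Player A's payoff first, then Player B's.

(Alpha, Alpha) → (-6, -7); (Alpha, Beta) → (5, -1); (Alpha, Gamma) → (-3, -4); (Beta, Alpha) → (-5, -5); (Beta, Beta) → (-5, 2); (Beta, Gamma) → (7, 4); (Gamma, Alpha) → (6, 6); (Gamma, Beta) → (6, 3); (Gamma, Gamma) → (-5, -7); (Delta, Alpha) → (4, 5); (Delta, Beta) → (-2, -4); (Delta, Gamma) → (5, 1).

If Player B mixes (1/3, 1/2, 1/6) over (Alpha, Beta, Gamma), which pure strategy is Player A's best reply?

Compute Player A's expected payoff from each pure strategy against the given mix.
Alpha: (1/3)·(-6) + (1/2)·5 + (1/6)·(-3) = 0
Beta: (1/3)·(-5) + (1/2)·(-5) + (1/6)·7 = -3
Gamma: (1/3)·6 + (1/2)·6 + (1/6)·(-5) = 25/6
Delta: (1/3)·4 + (1/2)·(-2) + (1/6)·5 = 7/6
Highest expected payoff is 25/6, from Gamma.

Gamma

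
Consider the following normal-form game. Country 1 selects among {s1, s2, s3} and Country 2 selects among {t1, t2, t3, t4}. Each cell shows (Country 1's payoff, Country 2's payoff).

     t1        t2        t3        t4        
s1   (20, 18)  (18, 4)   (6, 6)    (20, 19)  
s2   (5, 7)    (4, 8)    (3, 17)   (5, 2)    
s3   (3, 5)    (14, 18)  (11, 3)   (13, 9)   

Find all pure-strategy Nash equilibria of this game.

(s1, t4)

Check mutual best responses: a cell is a NE iff neither player can gain by unilaterally deviating.
Country 1's best responses — vs t1: s1 (payoff 20); vs t2: s1 (payoff 18); vs t3: s3 (payoff 11); vs t4: s1 (payoff 20).
Country 2's best responses — vs s1: t4 (payoff 19); vs s2: t3 (payoff 17); vs s3: t2 (payoff 18).
The only mutual best response is (s1, t4); neither player gains by switching there.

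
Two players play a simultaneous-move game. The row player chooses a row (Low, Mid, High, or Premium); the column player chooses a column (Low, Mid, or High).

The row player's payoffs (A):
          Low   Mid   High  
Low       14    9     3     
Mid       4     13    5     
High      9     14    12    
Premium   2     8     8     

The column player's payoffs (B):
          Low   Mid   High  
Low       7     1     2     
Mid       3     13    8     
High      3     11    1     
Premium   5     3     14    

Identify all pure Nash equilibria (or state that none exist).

(Low, Low) and (High, Mid)

A profile is a Nash equilibrium when each player is best-responding to the other.
The row player's best responses — vs Low: Low (payoff 14); vs Mid: High (payoff 14); vs High: High (payoff 12).
The column player's best responses — vs Low: Low (payoff 7); vs Mid: Mid (payoff 13); vs High: Mid (payoff 11); vs Premium: High (payoff 14).
Mutual best responses occur at (Low, Low) and (High, Mid); at each, neither player gains by switching.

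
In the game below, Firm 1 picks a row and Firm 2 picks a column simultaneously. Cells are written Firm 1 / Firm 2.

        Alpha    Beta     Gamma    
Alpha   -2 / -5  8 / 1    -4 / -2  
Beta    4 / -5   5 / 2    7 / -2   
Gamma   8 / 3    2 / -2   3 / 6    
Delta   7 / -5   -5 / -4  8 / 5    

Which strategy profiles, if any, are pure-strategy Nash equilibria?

A profile is a Nash equilibrium when each player is best-responding to the other.
Firm 1's best responses — vs Alpha: Gamma (payoff 8); vs Beta: Alpha (payoff 8); vs Gamma: Delta (payoff 8).
Firm 2's best responses — vs Alpha: Beta (payoff 1); vs Beta: Beta (payoff 2); vs Gamma: Gamma (payoff 6); vs Delta: Gamma (payoff 5).
Mutual best responses occur at (Alpha, Beta) and (Delta, Gamma); at each, neither player gains by switching.

(Alpha, Beta) and (Delta, Gamma)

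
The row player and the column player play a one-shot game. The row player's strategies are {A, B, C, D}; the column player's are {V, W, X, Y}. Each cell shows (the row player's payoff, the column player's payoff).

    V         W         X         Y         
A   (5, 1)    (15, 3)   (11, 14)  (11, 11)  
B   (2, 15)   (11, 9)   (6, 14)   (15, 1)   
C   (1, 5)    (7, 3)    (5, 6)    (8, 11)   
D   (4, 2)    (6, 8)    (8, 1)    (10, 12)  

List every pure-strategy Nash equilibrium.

(A, X)

Check mutual best responses: a cell is a NE iff neither player can gain by unilaterally deviating.
The row player's best responses — vs V: A (payoff 5); vs W: A (payoff 15); vs X: A (payoff 11); vs Y: B (payoff 15).
The column player's best responses — vs A: X (payoff 14); vs B: V (payoff 15); vs C: Y (payoff 11); vs D: Y (payoff 12).
The only mutual best response is (A, X); neither player gains by switching there.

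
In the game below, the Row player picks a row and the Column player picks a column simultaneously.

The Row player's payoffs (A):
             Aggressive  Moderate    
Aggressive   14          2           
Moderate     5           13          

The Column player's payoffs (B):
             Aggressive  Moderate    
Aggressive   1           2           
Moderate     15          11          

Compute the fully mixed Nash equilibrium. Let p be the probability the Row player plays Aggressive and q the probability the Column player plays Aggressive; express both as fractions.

In a mixed NE each player is indifferent between their pure strategies, so the opponent's mix sets the indifference.
The Column player indifferent between Aggressive and Moderate: p·1 + (1−p)·15 = p·2 + (1−p)·11 ⟹ 15 + (-14)p = 11 + (-9)p ⟹ p = 4/5.
The Row player indifferent between Aggressive and Moderate: q·14 + (1−q)·2 = q·5 + (1−q)·13 ⟹ 2 + 12q = 13 + (-8)q ⟹ q = 11/20.

p = 4/5, q = 11/20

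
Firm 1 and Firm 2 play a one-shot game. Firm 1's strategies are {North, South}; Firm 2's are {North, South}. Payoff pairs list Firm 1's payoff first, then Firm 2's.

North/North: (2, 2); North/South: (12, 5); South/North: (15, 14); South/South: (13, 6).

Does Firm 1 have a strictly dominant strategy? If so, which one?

South

Check whether one of Firm 1's strategies beats all alternatives regardless of what the opponent does.
South strictly dominates: vs North: 15 > 2; vs South: 13 > 12.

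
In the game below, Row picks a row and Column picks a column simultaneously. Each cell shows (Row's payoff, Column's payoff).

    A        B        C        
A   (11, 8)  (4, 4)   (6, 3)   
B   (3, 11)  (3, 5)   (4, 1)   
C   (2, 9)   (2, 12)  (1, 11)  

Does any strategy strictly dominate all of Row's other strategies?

A

Check whether one of Row's strategies beats all alternatives regardless of what the opponent does.
A strictly dominates: vs A: 11 > each of {3, 2}; vs B: 4 > each of {3, 2}; vs C: 6 > each of {4, 1}.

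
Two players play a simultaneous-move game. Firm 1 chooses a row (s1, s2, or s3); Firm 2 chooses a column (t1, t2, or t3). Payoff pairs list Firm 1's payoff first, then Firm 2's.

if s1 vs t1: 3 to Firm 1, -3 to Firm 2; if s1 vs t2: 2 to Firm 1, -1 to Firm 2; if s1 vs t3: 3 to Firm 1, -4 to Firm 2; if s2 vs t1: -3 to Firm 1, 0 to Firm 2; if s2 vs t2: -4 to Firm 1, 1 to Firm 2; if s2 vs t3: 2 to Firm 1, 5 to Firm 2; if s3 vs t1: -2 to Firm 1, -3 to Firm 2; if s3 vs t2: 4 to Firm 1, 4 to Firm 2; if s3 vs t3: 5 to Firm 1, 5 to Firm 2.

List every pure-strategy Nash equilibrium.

(s3, t3)

Find each player's best response to every opponent strategy; NE are the intersections.
Firm 1's best responses — vs t1: s1 (payoff 3); vs t2: s3 (payoff 4); vs t3: s3 (payoff 5).
Firm 2's best responses — vs s1: t2 (payoff -1); vs s2: t3 (payoff 5); vs s3: t3 (payoff 5).
The only mutual best response is (s3, t3); neither player gains by switching there.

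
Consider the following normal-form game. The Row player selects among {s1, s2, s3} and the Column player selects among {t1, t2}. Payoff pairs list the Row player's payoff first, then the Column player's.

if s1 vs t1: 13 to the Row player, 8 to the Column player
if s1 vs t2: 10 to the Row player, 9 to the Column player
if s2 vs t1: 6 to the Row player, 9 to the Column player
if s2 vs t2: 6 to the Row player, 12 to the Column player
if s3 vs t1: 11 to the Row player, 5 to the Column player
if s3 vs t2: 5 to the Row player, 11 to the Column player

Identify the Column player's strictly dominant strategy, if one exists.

t2

Check whether one of the Column player's strategies beats all alternatives regardless of what the opponent does.
t2 strictly dominates: vs s1: 9 > 8; vs s2: 12 > 9; vs s3: 11 > 5.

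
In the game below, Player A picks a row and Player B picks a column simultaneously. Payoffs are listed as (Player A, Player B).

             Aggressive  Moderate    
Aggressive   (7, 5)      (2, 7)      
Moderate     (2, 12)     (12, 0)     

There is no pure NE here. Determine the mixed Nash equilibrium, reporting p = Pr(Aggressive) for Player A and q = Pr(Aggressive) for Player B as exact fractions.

In a mixed NE each player is indifferent between their pure strategies, so the opponent's mix sets the indifference.
Player B indifferent between Aggressive and Moderate: p·5 + (1−p)·12 = p·7 + (1−p)·0 ⟹ 12 + (-7)p = 0 + 7p ⟹ p = 6/7.
Player A indifferent between Aggressive and Moderate: q·7 + (1−q)·2 = q·2 + (1−q)·12 ⟹ 2 + 5q = 12 + (-10)q ⟹ q = 2/3.

p = 6/7, q = 2/3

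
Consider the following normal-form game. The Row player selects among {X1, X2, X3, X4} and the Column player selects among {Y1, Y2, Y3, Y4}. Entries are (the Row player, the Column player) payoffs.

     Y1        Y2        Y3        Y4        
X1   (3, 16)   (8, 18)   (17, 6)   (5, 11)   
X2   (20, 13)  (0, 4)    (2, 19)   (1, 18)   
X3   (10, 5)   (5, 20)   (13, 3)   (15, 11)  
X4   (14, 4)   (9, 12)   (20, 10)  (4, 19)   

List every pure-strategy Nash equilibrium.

None

Find each player's best response to every opponent strategy; NE are the intersections.
The Row player's best responses — vs Y1: X2 (payoff 20); vs Y2: X4 (payoff 9); vs Y3: X4 (payoff 20); vs Y4: X3 (payoff 15).
The Column player's best responses — vs X1: Y2 (payoff 18); vs X2: Y3 (payoff 19); vs X3: Y2 (payoff 20); vs X4: Y4 (payoff 19).
No cell has both players best-responding. For instance, the Row player's best reply to Y2 is X4, but against X4 the Column player prefers Y4 over Y2.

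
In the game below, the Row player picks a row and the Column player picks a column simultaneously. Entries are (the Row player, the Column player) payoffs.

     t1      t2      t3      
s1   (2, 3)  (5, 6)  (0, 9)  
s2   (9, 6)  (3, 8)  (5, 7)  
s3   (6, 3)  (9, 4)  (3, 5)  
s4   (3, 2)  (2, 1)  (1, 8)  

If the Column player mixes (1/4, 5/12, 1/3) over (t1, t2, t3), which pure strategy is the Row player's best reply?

s3

Compute the Row player's expected payoff from each pure strategy against the given mix.
s1: (1/4)·2 + (5/12)·5 + (1/3)·0 = 31/12
s2: (1/4)·9 + (5/12)·3 + (1/3)·5 = 31/6
s3: (1/4)·6 + (5/12)·9 + (1/3)·3 = 25/4
s4: (1/4)·3 + (5/12)·2 + (1/3)·1 = 23/12
Highest expected payoff is 25/4, from s3.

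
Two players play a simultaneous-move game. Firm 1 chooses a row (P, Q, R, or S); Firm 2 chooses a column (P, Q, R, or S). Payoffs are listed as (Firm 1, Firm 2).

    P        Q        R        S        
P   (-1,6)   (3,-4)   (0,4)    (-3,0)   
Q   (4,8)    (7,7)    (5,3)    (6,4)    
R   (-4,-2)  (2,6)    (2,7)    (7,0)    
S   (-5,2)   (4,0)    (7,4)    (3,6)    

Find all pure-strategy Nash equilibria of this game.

Check mutual best responses: a cell is a NE iff neither player can gain by unilaterally deviating.
Firm 1's best responses — vs P: Q (payoff 4); vs Q: Q (payoff 7); vs R: S (payoff 7); vs S: R (payoff 7).
Firm 2's best responses — vs P: P (payoff 6); vs Q: P (payoff 8); vs R: R (payoff 7); vs S: S (payoff 6).
The only mutual best response is (Q, P); neither player gains by switching there.

(Q, P)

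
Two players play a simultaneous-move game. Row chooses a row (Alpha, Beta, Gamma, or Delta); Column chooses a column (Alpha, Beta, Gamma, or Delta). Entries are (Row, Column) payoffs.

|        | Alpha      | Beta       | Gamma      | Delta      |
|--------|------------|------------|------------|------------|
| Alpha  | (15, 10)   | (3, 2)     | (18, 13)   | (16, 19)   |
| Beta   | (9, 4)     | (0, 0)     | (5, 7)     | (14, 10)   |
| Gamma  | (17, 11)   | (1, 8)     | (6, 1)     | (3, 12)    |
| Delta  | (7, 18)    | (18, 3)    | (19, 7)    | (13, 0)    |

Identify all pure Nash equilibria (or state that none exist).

A profile is a Nash equilibrium when each player is best-responding to the other.
Row's best responses — vs Alpha: Gamma (payoff 17); vs Beta: Delta (payoff 18); vs Gamma: Delta (payoff 19); vs Delta: Alpha (payoff 16).
Column's best responses — vs Alpha: Delta (payoff 19); vs Beta: Delta (payoff 10); vs Gamma: Delta (payoff 12); vs Delta: Alpha (payoff 18).
The only mutual best response is (Alpha, Delta); neither player gains by switching there.

(Alpha, Delta)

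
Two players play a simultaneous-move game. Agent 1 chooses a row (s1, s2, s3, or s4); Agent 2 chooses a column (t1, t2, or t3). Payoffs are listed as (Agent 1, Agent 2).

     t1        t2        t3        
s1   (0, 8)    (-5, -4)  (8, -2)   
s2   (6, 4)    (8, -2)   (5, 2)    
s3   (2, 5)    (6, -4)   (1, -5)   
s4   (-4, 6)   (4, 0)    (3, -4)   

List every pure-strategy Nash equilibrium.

Check mutual best responses: a cell is a NE iff neither player can gain by unilaterally deviating.
Agent 1's best responses — vs t1: s2 (payoff 6); vs t2: s2 (payoff 8); vs t3: s1 (payoff 8).
Agent 2's best responses — vs s1: t1 (payoff 8); vs s2: t1 (payoff 4); vs s3: t1 (payoff 5); vs s4: t1 (payoff 6).
The only mutual best response is (s2, t1); neither player gains by switching there.

(s2, t1)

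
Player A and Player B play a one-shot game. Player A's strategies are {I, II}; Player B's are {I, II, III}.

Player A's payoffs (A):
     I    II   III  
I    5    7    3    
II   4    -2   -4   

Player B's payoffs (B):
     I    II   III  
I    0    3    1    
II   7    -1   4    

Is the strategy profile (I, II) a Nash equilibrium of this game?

Yes

Holding Player B at II: Player A gets 7 from I, versus -2 from II. No profitable deviation for Player A.
Holding Player A at I: Player B gets 3 from II, versus 0 from I, 1 from III. No profitable deviation for Player B either.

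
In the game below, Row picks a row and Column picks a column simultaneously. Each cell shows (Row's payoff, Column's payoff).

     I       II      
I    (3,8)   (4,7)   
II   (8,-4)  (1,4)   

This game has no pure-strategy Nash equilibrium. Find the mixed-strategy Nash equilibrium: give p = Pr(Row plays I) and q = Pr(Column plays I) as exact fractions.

In a mixed NE each player is indifferent between their pure strategies, so the opponent's mix sets the indifference.
Column indifferent between I and II: p·8 + (1−p)·(-4) = p·7 + (1−p)·4 ⟹ (-4) + 12p = 4 + 3p ⟹ p = 8/9.
Row indifferent between I and II: q·3 + (1−q)·4 = q·8 + (1−q)·1 ⟹ 4 + (-1)q = 1 + 7q ⟹ q = 3/8.

p = 8/9, q = 3/8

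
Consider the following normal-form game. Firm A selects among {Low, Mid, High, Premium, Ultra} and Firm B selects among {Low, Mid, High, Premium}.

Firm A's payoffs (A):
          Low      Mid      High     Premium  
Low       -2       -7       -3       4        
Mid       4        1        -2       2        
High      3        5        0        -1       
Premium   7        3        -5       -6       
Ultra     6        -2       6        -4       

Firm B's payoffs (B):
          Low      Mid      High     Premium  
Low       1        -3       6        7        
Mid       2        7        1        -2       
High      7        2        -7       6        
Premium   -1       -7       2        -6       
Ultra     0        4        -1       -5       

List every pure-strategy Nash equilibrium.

Find each player's best response to every opponent strategy; NE are the intersections.
Firm A's best responses — vs Low: Premium (payoff 7); vs Mid: High (payoff 5); vs High: Ultra (payoff 6); vs Premium: Low (payoff 4).
Firm B's best responses — vs Low: Premium (payoff 7); vs Mid: Mid (payoff 7); vs High: Low (payoff 7); vs Premium: High (payoff 2); vs Ultra: Mid (payoff 4).
The only mutual best response is (Low, Premium); neither player gains by switching there.

(Low, Premium)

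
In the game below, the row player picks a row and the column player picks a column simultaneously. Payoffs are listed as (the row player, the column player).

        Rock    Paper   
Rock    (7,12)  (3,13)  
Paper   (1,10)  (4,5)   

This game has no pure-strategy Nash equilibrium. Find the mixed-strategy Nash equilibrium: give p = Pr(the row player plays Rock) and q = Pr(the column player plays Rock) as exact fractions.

Each player's mixing probability is pinned down by making the *other* player indifferent.
The column player indifferent between Rock and Paper: p·12 + (1−p)·10 = p·13 + (1−p)·5 ⟹ 10 + 2p = 5 + 8p ⟹ p = 5/6.
The row player indifferent between Rock and Paper: q·7 + (1−q)·3 = q·1 + (1−q)·4 ⟹ 3 + 4q = 4 + (-3)q ⟹ q = 1/7.

p = 5/6, q = 1/7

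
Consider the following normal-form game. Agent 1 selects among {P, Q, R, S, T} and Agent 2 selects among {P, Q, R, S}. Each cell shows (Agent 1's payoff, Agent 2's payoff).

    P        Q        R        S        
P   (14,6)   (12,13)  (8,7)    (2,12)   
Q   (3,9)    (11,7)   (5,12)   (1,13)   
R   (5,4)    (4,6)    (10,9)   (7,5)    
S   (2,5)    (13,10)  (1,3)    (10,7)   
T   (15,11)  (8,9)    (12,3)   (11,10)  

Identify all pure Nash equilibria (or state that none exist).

(S, Q) and (T, P)

A profile is a Nash equilibrium when each player is best-responding to the other.
Agent 1's best responses — vs P: T (payoff 15); vs Q: S (payoff 13); vs R: T (payoff 12); vs S: T (payoff 11).
Agent 2's best responses — vs P: Q (payoff 13); vs Q: S (payoff 13); vs R: R (payoff 9); vs S: Q (payoff 10); vs T: P (payoff 11).
Mutual best responses occur at (S, Q) and (T, P); at each, neither player gains by switching.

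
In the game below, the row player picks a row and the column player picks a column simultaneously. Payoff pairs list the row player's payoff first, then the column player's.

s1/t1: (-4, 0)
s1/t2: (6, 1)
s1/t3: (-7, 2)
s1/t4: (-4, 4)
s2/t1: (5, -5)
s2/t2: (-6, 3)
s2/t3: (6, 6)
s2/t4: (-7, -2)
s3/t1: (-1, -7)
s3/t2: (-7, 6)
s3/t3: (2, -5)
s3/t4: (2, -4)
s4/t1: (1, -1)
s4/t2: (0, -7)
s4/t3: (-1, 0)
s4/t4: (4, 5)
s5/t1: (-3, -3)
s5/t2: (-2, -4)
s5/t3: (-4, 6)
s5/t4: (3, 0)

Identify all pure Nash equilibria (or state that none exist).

(s2, t3) and (s4, t4)

Find each player's best response to every opponent strategy; NE are the intersections.
The row player's best responses — vs t1: s2 (payoff 5); vs t2: s1 (payoff 6); vs t3: s2 (payoff 6); vs t4: s4 (payoff 4).
The column player's best responses — vs s1: t4 (payoff 4); vs s2: t3 (payoff 6); vs s3: t2 (payoff 6); vs s4: t4 (payoff 5); vs s5: t3 (payoff 6).
Mutual best responses occur at (s2, t3) and (s4, t4); at each, neither player gains by switching.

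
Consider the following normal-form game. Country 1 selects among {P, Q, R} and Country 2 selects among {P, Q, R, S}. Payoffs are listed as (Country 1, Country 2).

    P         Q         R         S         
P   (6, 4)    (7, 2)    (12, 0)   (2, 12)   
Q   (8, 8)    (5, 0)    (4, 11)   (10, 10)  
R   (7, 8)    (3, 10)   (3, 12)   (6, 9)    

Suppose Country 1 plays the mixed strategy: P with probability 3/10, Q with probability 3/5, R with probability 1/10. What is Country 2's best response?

S

Compute Country 2's expected payoff from each pure strategy against the given mix.
P: (3/10)·4 + (3/5)·8 + (1/10)·8 = 34/5
Q: (3/10)·2 + (3/5)·0 + (1/10)·10 = 8/5
R: (3/10)·0 + (3/5)·11 + (1/10)·12 = 39/5
S: (3/10)·12 + (3/5)·10 + (1/10)·9 = 21/2
Highest expected payoff is 21/2, from S.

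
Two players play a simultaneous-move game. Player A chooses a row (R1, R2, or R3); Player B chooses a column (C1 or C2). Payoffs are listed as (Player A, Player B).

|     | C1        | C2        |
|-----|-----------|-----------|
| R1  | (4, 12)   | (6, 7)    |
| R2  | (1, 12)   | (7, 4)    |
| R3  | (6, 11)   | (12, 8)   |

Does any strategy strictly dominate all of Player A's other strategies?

Check whether one of Player A's strategies beats all alternatives regardless of what the opponent does.
R3 strictly dominates: vs C1: 6 > each of {4, 1}; vs C2: 12 > each of {6, 7}.

R3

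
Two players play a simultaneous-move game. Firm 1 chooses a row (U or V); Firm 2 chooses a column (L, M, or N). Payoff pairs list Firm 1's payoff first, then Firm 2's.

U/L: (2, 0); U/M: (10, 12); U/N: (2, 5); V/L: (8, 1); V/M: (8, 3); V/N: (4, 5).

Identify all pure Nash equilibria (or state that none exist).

(U, M) and (V, N)

Check mutual best responses: a cell is a NE iff neither player can gain by unilaterally deviating.
Firm 1's best responses — vs L: V (payoff 8); vs M: U (payoff 10); vs N: V (payoff 4).
Firm 2's best responses — vs U: M (payoff 12); vs V: N (payoff 5).
Mutual best responses occur at (U, M) and (V, N); at each, neither player gains by switching.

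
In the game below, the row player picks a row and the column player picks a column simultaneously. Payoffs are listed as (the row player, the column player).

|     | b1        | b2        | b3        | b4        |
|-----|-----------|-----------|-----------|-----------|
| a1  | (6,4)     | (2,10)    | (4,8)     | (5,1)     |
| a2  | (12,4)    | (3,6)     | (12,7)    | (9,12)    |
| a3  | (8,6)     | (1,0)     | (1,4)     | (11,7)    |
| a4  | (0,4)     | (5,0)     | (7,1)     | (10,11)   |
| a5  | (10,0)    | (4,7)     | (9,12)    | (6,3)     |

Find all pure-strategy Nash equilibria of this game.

(a3, b4)

Check mutual best responses: a cell is a NE iff neither player can gain by unilaterally deviating.
The row player's best responses — vs b1: a2 (payoff 12); vs b2: a4 (payoff 5); vs b3: a2 (payoff 12); vs b4: a3 (payoff 11).
The column player's best responses — vs a1: b2 (payoff 10); vs a2: b4 (payoff 12); vs a3: b4 (payoff 7); vs a4: b4 (payoff 11); vs a5: b3 (payoff 12).
The only mutual best response is (a3, b4); neither player gains by switching there.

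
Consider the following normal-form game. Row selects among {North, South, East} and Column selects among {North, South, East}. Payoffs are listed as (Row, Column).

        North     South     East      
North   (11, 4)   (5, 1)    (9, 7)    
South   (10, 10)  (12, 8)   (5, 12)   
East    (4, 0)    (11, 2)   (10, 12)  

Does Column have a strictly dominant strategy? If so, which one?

A strategy is strictly dominant if it gives Column a strictly higher payoff than every other strategy, against every choice by the opponent.
East strictly dominates: vs North: 7 > each of {4, 1}; vs South: 12 > each of {10, 8}; vs East: 12 > each of {0, 2}.

East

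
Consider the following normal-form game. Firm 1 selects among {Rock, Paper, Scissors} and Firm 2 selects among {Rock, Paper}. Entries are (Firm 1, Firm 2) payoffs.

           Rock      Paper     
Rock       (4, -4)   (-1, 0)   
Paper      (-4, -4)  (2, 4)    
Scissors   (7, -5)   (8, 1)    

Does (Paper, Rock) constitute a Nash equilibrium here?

No

Holding Firm 2 at Rock: Firm 1 gets -4 from Paper but could get 7 by switching to Scissors. Firm 1 has a profitable deviation.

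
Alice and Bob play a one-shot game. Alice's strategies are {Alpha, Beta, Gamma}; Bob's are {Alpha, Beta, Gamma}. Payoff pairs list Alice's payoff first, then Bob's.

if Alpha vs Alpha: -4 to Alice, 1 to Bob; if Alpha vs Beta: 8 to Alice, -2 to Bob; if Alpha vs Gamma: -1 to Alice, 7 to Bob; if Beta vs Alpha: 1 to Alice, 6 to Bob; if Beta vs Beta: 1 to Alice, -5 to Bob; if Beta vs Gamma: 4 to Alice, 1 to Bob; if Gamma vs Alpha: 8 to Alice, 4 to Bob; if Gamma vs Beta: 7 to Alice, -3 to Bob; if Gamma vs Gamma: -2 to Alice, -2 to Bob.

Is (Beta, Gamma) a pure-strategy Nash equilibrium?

No

Holding Bob at Gamma: Alice gets 4 from Beta, versus -1 from Alpha, -2 from Gamma. No profitable deviation for Alice.
Holding Alice at Beta: Bob gets 1 from Gamma but could get 6 by switching to Alpha. Bob has a profitable deviation.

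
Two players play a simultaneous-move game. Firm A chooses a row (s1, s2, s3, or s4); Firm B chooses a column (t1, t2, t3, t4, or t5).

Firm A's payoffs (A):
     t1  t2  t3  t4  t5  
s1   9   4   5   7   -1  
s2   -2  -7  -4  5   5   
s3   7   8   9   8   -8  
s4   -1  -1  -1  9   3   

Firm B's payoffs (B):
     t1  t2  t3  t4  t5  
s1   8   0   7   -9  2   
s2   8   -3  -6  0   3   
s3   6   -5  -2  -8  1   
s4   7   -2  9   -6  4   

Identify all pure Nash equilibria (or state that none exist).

Find each player's best response to every opponent strategy; NE are the intersections.
Firm A's best responses — vs t1: s1 (payoff 9); vs t2: s3 (payoff 8); vs t3: s3 (payoff 9); vs t4: s4 (payoff 9); vs t5: s2 (payoff 5).
Firm B's best responses — vs s1: t1 (payoff 8); vs s2: t1 (payoff 8); vs s3: t1 (payoff 6); vs s4: t3 (payoff 9).
The only mutual best response is (s1, t1); neither player gains by switching there.

(s1, t1)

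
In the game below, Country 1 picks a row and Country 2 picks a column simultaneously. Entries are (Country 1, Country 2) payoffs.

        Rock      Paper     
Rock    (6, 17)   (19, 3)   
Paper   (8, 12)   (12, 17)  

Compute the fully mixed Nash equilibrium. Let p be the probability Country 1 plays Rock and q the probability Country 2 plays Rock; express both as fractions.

In a mixed NE each player is indifferent between their pure strategies, so the opponent's mix sets the indifference.
Country 2 indifferent between Rock and Paper: p·17 + (1−p)·12 = p·3 + (1−p)·17 ⟹ 12 + 5p = 17 + (-14)p ⟹ p = 5/19.
Country 1 indifferent between Rock and Paper: q·6 + (1−q)·19 = q·8 + (1−q)·12 ⟹ 19 + (-13)q = 12 + (-4)q ⟹ q = 7/9.

p = 5/19, q = 7/9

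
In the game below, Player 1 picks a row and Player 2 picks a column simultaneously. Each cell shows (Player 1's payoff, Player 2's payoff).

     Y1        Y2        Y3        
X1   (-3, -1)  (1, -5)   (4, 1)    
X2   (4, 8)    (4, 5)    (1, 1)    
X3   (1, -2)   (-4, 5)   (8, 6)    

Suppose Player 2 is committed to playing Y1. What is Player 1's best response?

X2

With Player 2 fixed at Y1, Player 1's payoffs are: X1 → -3, X2 → 4, X3 → 1.
The maximum is 4, achieved by X2.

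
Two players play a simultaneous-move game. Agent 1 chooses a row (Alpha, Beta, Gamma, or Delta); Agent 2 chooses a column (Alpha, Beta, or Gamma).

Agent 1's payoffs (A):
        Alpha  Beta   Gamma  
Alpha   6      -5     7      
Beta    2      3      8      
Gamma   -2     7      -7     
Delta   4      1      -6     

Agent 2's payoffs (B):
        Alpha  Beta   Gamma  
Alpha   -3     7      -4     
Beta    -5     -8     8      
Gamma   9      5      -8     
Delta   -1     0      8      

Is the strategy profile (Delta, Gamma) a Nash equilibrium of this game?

Holding Agent 2 at Gamma: Agent 1 gets -6 from Delta but could get 8 by switching to Beta. Agent 1 has a profitable deviation.

No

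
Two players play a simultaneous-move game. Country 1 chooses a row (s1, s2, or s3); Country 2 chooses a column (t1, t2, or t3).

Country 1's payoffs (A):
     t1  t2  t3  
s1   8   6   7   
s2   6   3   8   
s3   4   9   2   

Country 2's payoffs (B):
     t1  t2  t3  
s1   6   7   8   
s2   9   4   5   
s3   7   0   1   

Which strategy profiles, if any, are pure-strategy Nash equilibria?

Check mutual best responses: a cell is a NE iff neither player can gain by unilaterally deviating.
Country 1's best responses — vs t1: s1 (payoff 8); vs t2: s3 (payoff 9); vs t3: s2 (payoff 8).
Country 2's best responses — vs s1: t3 (payoff 8); vs s2: t1 (payoff 9); vs s3: t1 (payoff 7).
No cell has both players best-responding. For instance, Country 1's best reply to t2 is s3, but against s3 Country 2 prefers t1 over t2.

There is no pure-strategy Nash equilibrium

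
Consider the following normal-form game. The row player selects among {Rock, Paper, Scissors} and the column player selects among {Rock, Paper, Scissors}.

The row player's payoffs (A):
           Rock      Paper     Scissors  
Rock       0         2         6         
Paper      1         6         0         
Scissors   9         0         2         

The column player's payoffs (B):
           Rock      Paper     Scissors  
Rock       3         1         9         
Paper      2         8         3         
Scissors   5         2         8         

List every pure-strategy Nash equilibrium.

Find each player's best response to every opponent strategy; NE are the intersections.
The row player's best responses — vs Rock: Scissors (payoff 9); vs Paper: Paper (payoff 6); vs Scissors: Rock (payoff 6).
The column player's best responses — vs Rock: Scissors (payoff 9); vs Paper: Paper (payoff 8); vs Scissors: Scissors (payoff 8).
Mutual best responses occur at (Rock, Scissors) and (Paper, Paper); at each, neither player gains by switching.

(Rock, Scissors) and (Paper, Paper)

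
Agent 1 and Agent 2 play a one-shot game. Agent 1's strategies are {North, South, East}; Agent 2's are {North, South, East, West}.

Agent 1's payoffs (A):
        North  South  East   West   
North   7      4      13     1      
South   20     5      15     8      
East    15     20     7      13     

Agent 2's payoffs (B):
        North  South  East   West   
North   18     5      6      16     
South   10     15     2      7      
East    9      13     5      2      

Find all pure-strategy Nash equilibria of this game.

(East, South)

Check mutual best responses: a cell is a NE iff neither player can gain by unilaterally deviating.
Agent 1's best responses — vs North: South (payoff 20); vs South: East (payoff 20); vs East: South (payoff 15); vs West: East (payoff 13).
Agent 2's best responses — vs North: North (payoff 18); vs South: South (payoff 15); vs East: South (payoff 13).
The only mutual best response is (East, South); neither player gains by switching there.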